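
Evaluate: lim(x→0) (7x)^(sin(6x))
This is an exponential indeterminate form.

For exponential indeterminate forms, take the natural log:
  Let L = lim(x→0) (7x)^(sin(6x))
  Then ln(L) = lim(x→0) [exponent × ln(base)]
  Evaluate using L'Hôpital or standard limits, then exponentiate.
  L = 1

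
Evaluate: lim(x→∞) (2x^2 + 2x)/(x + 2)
This is an ∞/∞ indeterminate form.

Apply L'Hôpital's rule: differentiate numerator and denominator separately.
  f(x) = 2·x^2 + 2·x   ⇒   f'(x) = 4·x + 2
  g(x) = x + 2   ⇒   g'(x) = 1
  lim(x→∞) f'(x)/g'(x) = lim(x→∞) (4·x + 2)/(1)
  = ∞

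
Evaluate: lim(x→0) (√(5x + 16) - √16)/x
This is a standard limit.

Factor or rationalize the expression:
  lim(x→0) (√(5x + 16) - √16)/x = 5/8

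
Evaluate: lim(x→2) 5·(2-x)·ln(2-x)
This is a 0·∞ indeterminate form.

Rewrite 0·∞ as a quotient (0/0 or ∞/∞ form), then apply L'Hôpital's rule:
  lim(x→2) 5·(2-x)·ln(2-x) = 0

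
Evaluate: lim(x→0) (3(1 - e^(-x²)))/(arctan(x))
This is a 0/0 indeterminate form.

Apply L'Hôpital's rule: differentiate numerator and denominator separately.
  f(x) = 3 - 3·e^(-x^2)   ⇒   f'(x) = 6·x·e^(-x^2)
  g(x) = atan(x)   ⇒   g'(x) = 1/(x^2 + 1)
  lim(x→0) f'(x)/g'(x) = lim(x→0) (6·x·e^(-x^2))/(1/(x^2 + 1))
  = 0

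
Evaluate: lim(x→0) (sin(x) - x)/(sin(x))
This is a 0/0 indeterminate form.

Apply L'Hôpital's rule: differentiate numerator and denominator separately.
  f(x) = -x + sin(x)   ⇒   f'(x) = cos(x) - 1
  g(x) = sin(x)   ⇒   g'(x) = cos(x)
  lim(x→0) f'(x)/g'(x) = lim(x→0) (cos(x) - 1)/(cos(x))
  = 0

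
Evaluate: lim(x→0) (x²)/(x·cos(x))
This is a 0/0 indeterminate form.

Apply L'Hôpital's rule: differentiate numerator and denominator separately.
  f(x) = x^2   ⇒   f'(x) = 2·x
  g(x) = x·cos(x)   ⇒   g'(x) = -x·sin(x) + cos(x)
  lim(x→0) f'(x)/g'(x) = lim(x→0) (2·x)/(-x·sin(x) + cos(x))
  = 0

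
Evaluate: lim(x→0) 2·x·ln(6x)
This is a 0·∞ indeterminate form.

Rewrite 0·∞ as a quotient (0/0 or ∞/∞ form), then apply L'Hôpital's rule:
  lim(x→0) 2·x·ln(6x) = 0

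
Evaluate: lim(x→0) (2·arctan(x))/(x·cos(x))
This is a 0/0 indeterminate form.

Apply L'Hôpital's rule: differentiate numerator and denominator separately.
  f(x) = 2·atan(x)   ⇒   f'(x) = 2/(x^2 + 1)
  g(x) = x·cos(x)   ⇒   g'(x) = -x·sin(x) + cos(x)
  lim(x→0) f'(x)/g'(x) = lim(x→0) (2/(x^2 + 1))/(-x·sin(x) + cos(x))
  = 2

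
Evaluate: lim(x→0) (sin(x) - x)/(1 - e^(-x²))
This is a 0/0 indeterminate form.

Apply L'Hôpital's rule: differentiate numerator and denominator separately.
  f(x) = -x + sin(x)   ⇒   f'(x) = cos(x) - 1
  g(x) = 1 - e^(-x^2)   ⇒   g'(x) = 2·x·e^(-x^2)
  lim(x→0) f'(x)/g'(x) = lim(x→0) (cos(x) - 1)/(2·x·e^(-x^2))
  = 0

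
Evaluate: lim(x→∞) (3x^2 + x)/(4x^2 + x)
This is an ∞/∞ indeterminate form.

Apply L'Hôpital's rule: differentiate numerator and denominator separately.
  f(x) = 3·x^2 + x   ⇒   f'(x) = 6·x + 1
  g(x) = 4·x^2 + x   ⇒   g'(x) = 8·x + 1
  lim(x→∞) f'(x)/g'(x) = lim(x→∞) (6·x + 1)/(8·x + 1)
  = 3/4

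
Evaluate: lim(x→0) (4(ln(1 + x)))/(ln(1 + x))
This is a 0/0 indeterminate form.

Apply L'Hôpital's rule: differentiate numerator and denominator separately.
  f(x) = 4·ln(x + 1)   ⇒   f'(x) = 4/(x + 1)
  g(x) = ln(x + 1)   ⇒   g'(x) = 1/(x + 1)
  lim(x→0) f'(x)/g'(x) = lim(x→0) (4/(x + 1))/(1/(x + 1))
  = 4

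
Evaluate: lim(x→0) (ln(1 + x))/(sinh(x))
This is a 0/0 indeterminate form.

Apply L'Hôpital's rule: differentiate numerator and denominator separately.
  f(x) = ln(x + 1)   ⇒   f'(x) = 1/(x + 1)
  g(x) = sinh(x)   ⇒   g'(x) = cosh(x)
  lim(x→0) f'(x)/g'(x) = lim(x→0) (1/(x + 1))/(cosh(x))
  = 1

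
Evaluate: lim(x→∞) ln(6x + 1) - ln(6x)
This is an ∞-∞ indeterminate form.

Combine fractions or rationalize to convert ∞-∞ to 0/0 form:
  lim(x→∞) ln(6x + 1) - ln(6x) = 0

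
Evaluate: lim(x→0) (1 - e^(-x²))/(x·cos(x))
This is a 0/0 indeterminate form.

Apply L'Hôpital's rule: differentiate numerator and denominator separately.
  f(x) = 1 - e^(-x^2)   ⇒   f'(x) = 2·x·e^(-x^2)
  g(x) = x·cos(x)   ⇒   g'(x) = -x·sin(x) + cos(x)
  lim(x→0) f'(x)/g'(x) = lim(x→0) (2·x·e^(-x^2))/(-x·sin(x) + cos(x))
  = 0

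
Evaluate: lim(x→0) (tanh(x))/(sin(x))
This is a 0/0 indeterminate form.

Apply L'Hôpital's rule: differentiate numerator and denominator separately.
  f(x) = tanh(x)   ⇒   f'(x) = 1 - tanh(x)^2
  g(x) = sin(x)   ⇒   g'(x) = cos(x)
  lim(x→0) f'(x)/g'(x) = lim(x→0) (1 - tanh(x)^2)/(cos(x))
  = 1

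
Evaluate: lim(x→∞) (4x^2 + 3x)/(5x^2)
This is an ∞/∞ indeterminate form.

Apply L'Hôpital's rule: differentiate numerator and denominator separately.
  f(x) = 4·x^2 + 3·x   ⇒   f'(x) = 8·x + 3
  g(x) = 5·x^2   ⇒   g'(x) = 10·x
  lim(x→∞) f'(x)/g'(x) = lim(x→∞) (8·x + 3)/(10·x)
  = 4/5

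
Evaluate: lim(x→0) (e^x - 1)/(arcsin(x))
This is a 0/0 indeterminate form.

Apply L'Hôpital's rule: differentiate numerator and denominator separately.
  f(x) = e^(x) - 1   ⇒   f'(x) = e^(x)
  g(x) = asin(x)   ⇒   g'(x) = 1/sqrt(1 - x^2)
  lim(x→0) f'(x)/g'(x) = lim(x→0) (e^(x))/(1/sqrt(1 - x^2))
  = 1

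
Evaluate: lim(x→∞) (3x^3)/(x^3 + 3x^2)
This is an ∞/∞ indeterminate form.

Apply L'Hôpital's rule: differentiate numerator and denominator separately.
  f(x) = 3·x^3   ⇒   f'(x) = 9·x^2
  g(x) = x^3 + 3·x^2   ⇒   g'(x) = 3·x^2 + 6·x
  lim(x→∞) f'(x)/g'(x) = lim(x→∞) (9·x^2)/(3·x^2 + 6·x)
  = 3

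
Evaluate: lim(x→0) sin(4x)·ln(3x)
This is a 0·∞ indeterminate form.

Rewrite 0·∞ as a quotient (0/0 or ∞/∞ form), then apply L'Hôpital's rule:
  lim(x→0) sin(4x)·ln(3x) = 0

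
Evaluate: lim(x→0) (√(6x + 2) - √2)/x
This is a standard limit.

Factor or rationalize the expression:
  lim(x→0) (√(6x + 2) - √2)/x = 3·sqrt(2)/2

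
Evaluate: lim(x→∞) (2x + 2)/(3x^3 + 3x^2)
This is an ∞/∞ indeterminate form.

Apply L'Hôpital's rule: differentiate numerator and denominator separately.
  f(x) = 2·x + 2   ⇒   f'(x) = 2
  g(x) = 3·x^3 + 3·x^2   ⇒   g'(x) = 9·x^2 + 6·x
  lim(x→∞) f'(x)/g'(x) = lim(x→∞) (2)/(9·x^2 + 6·x)
  = 0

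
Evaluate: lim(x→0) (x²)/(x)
This is a 0/0 indeterminate form.

Apply L'Hôpital's rule: differentiate numerator and denominator separately.
  f(x) = x^2   ⇒   f'(x) = 2·x
  g(x) = x   ⇒   g'(x) = 1
  lim(x→0) f'(x)/g'(x) = lim(x→0) (2·x)/(1)
  = 0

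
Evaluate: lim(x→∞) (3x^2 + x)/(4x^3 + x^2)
This is an ∞/∞ indeterminate form.

Apply L'Hôpital's rule: differentiate numerator and denominator separately.
  f(x) = 3·x^2 + x   ⇒   f'(x) = 6·x + 1
  g(x) = 4·x^3 + x^2   ⇒   g'(x) = 12·x^2 + 2·x
  lim(x→∞) f'(x)/g'(x) = lim(x→∞) (6·x + 1)/(12·x^2 + 2·x)
  = 0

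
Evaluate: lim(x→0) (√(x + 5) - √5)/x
This is a standard limit.

Factor or rationalize the expression:
  lim(x→0) (√(x + 5) - √5)/x = sqrt(5)/10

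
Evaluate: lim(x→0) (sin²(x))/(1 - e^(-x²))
This is a 0/0 indeterminate form.

Apply L'Hôpital's rule: differentiate numerator and denominator separately.
  f(x) = sin(x)^2   ⇒   f'(x) = 2·sin(x)·cos(x)
  g(x) = 1 - e^(-x^2)   ⇒   g'(x) = 2·x·e^(-x^2)
  lim(x→0) f'(x)/g'(x) = lim(x→0) (2·sin(x)·cos(x))/(2·x·e^(-x^2))
  = 1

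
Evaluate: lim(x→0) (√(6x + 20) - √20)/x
This is a standard limit.

Factor or rationalize the expression:
  lim(x→0) (√(6x + 20) - √20)/x = 3·sqrt(5)/10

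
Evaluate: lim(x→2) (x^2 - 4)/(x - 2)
This is a standard limit.

Factor or rationalize the expression:
  lim(x→2) (x^2 - 4)/(x - 2) = 4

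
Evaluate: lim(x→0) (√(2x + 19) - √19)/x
This is a standard limit.

Factor or rationalize the expression:
  lim(x→0) (√(2x + 19) - √19)/x = sqrt(19)/19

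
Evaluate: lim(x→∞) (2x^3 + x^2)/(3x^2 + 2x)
This is an ∞/∞ indeterminate form.

Apply L'Hôpital's rule: differentiate numerator and denominator separately.
  f(x) = 2·x^3 + x^2   ⇒   f'(x) = 6·x^2 + 2·x
  g(x) = 3·x^2 + 2·x   ⇒   g'(x) = 6·x + 2
  lim(x→∞) f'(x)/g'(x) = lim(x→∞) (6·x^2 + 2·x)/(6·x + 2)
  = ∞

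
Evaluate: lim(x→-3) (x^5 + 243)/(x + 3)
This is a standard limit.

Factor or rationalize the expression:
  lim(x→-3) (x^5 + 243)/(x + 3) = 405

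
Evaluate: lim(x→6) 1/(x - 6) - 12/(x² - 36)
This is an ∞-∞ indeterminate form.

Combine fractions or rationalize to convert ∞-∞ to 0/0 form:
  lim(x→6) 1/(x - 6) - 12/(x² - 36) = 1/12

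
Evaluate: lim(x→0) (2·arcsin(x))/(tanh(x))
This is a 0/0 indeterminate form.

Apply L'Hôpital's rule: differentiate numerator and denominator separately.
  f(x) = 2·asin(x)   ⇒   f'(x) = 2/sqrt(1 - x^2)
  g(x) = tanh(x)   ⇒   g'(x) = 1 - tanh(x)^2
  lim(x→0) f'(x)/g'(x) = lim(x→0) (2/sqrt(1 - x^2))/(1 - tanh(x)^2)
  = 2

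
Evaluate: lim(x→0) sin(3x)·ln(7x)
This is a 0·∞ indeterminate form.

Rewrite 0·∞ as a quotient (0/0 or ∞/∞ form), then apply L'Hôpital's rule:
  lim(x→0) sin(3x)·ln(7x) = 0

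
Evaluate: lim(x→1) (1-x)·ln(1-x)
This is a 0·∞ indeterminate form.

Rewrite 0·∞ as a quotient (0/0 or ∞/∞ form), then apply L'Hôpital's rule:
  lim(x→1) (1-x)·ln(1-x) = 0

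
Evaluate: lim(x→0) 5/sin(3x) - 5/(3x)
This is an ∞-∞ indeterminate form.

Combine fractions or rationalize to convert ∞-∞ to 0/0 form:
  lim(x→0) 5/sin(3x) - 5/(3x) = 0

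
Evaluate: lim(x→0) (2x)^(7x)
This is an exponential indeterminate form.

For exponential indeterminate forms, take the natural log:
  Let L = lim(x→0) (2x)^(7x)
  Then ln(L) = lim(x→0) [exponent × ln(base)]
  Evaluate using L'Hôpital or standard limits, then exponentiate.
  L = 1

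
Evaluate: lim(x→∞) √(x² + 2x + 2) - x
This is an ∞-∞ indeterminate form.

Combine fractions or rationalize to convert ∞-∞ to 0/0 form:
  lim(x→∞) √(x² + 2x + 2) - x = 1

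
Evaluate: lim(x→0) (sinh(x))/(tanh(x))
This is a 0/0 indeterminate form.

Apply L'Hôpital's rule: differentiate numerator and denominator separately.
  f(x) = sinh(x)   ⇒   f'(x) = cosh(x)
  g(x) = tanh(x)   ⇒   g'(x) = 1 - tanh(x)^2
  lim(x→0) f'(x)/g'(x) = lim(x→0) (cosh(x))/(1 - tanh(x)^2)
  = 1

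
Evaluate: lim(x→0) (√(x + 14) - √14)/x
This is a standard limit.

Factor or rationalize the expression:
  lim(x→0) (√(x + 14) - √14)/x = sqrt(14)/28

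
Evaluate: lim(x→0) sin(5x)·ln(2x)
This is a 0·∞ indeterminate form.

Rewrite 0·∞ as a quotient (0/0 or ∞/∞ form), then apply L'Hôpital's rule:
  lim(x→0) sin(5x)·ln(2x) = 0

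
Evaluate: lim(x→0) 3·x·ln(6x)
This is a 0·∞ indeterminate form.

Rewrite 0·∞ as a quotient (0/0 or ∞/∞ form), then apply L'Hôpital's rule:
  lim(x→0) 3·x·ln(6x) = 0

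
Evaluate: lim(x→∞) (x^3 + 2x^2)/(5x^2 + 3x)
This is an ∞/∞ indeterminate form.

Apply L'Hôpital's rule: differentiate numerator and denominator separately.
  f(x) = x^3 + 2·x^2   ⇒   f'(x) = 3·x^2 + 4·x
  g(x) = 5·x^2 + 3·x   ⇒   g'(x) = 10·x + 3
  lim(x→∞) f'(x)/g'(x) = lim(x→∞) (3·x^2 + 4·x)/(10·x + 3)
  = ∞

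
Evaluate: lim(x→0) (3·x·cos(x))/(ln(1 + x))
This is a 0/0 indeterminate form.

Apply L'Hôpital's rule: differentiate numerator and denominator separately.
  f(x) = 3·x·cos(x)   ⇒   f'(x) = -3·x·sin(x) + 3·cos(x)
  g(x) = ln(x + 1)   ⇒   g'(x) = 1/(x + 1)
  lim(x→0) f'(x)/g'(x) = lim(x→0) (-3·x·sin(x) + 3·cos(x))/(1/(x + 1))
  = 3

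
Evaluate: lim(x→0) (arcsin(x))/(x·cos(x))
This is a 0/0 indeterminate form.

Apply L'Hôpital's rule: differentiate numerator and denominator separately.
  f(x) = asin(x)   ⇒   f'(x) = 1/sqrt(1 - x^2)
  g(x) = x·cos(x)   ⇒   g'(x) = -x·sin(x) + cos(x)
  lim(x→0) f'(x)/g'(x) = lim(x→0) (1/sqrt(1 - x^2))/(-x·sin(x) + cos(x))
  = 1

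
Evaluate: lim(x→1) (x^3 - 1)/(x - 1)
This is a standard limit.

Factor or rationalize the expression:
  lim(x→1) (x^3 - 1)/(x - 1) = 3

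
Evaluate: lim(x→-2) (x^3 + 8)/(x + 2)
This is a standard limit.

Factor or rationalize the expression:
  lim(x→-2) (x^3 + 8)/(x + 2) = 12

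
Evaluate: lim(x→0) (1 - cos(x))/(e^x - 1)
This is a 0/0 indeterminate form.

Apply L'Hôpital's rule: differentiate numerator and denominator separately.
  f(x) = 1 - cos(x)   ⇒   f'(x) = sin(x)
  g(x) = e^(x) - 1   ⇒   g'(x) = e^(x)
  lim(x→0) f'(x)/g'(x) = lim(x→0) (sin(x))/(e^(x))
  = 0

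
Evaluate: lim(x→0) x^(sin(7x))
This is an exponential indeterminate form.

For exponential indeterminate forms, take the natural log:
  Let L = lim(x→0) x^(sin(7x))
  Then ln(L) = lim(x→0) [exponent × ln(base)]
  Evaluate using L'Hôpital or standard limits, then exponentiate.
  L = 1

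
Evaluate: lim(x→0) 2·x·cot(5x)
This is a 0·∞ indeterminate form.

Rewrite 0·∞ as a quotient (0/0 or ∞/∞ form), then apply L'Hôpital's rule:
  lim(x→0) 2·x·cot(5x) = 2/5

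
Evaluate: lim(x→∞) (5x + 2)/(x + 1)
This is an ∞/∞ indeterminate form.

Apply L'Hôpital's rule: differentiate numerator and denominator separately.
  f(x) = 5·x + 2   ⇒   f'(x) = 5
  g(x) = x + 1   ⇒   g'(x) = 1
  lim(x→∞) f'(x)/g'(x) = lim(x→∞) (5)/(1)
  = 5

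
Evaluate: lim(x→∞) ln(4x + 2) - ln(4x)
This is an ∞-∞ indeterminate form.

Combine fractions or rationalize to convert ∞-∞ to 0/0 form:
  lim(x→∞) ln(4x + 2) - ln(4x) = 0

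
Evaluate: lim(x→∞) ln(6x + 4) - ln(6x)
This is an ∞-∞ indeterminate form.

Combine fractions or rationalize to convert ∞-∞ to 0/0 form:
  lim(x→∞) ln(6x + 4) - ln(6x) = 0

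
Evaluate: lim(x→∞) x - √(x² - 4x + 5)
This is an ∞-∞ indeterminate form.

Combine fractions or rationalize to convert ∞-∞ to 0/0 form:
  lim(x→∞) x - √(x² - 4x + 5) = 2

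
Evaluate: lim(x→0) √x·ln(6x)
This is a 0·∞ indeterminate form.

Rewrite 0·∞ as a quotient (0/0 or ∞/∞ form), then apply L'Hôpital's rule:
  lim(x→0) √x·ln(6x) = 0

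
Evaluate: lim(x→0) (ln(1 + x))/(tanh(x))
This is a 0/0 indeterminate form.

Apply L'Hôpital's rule: differentiate numerator and denominator separately.
  f(x) = ln(x + 1)   ⇒   f'(x) = 1/(x + 1)
  g(x) = tanh(x)   ⇒   g'(x) = 1 - tanh(x)^2
  lim(x→0) f'(x)/g'(x) = lim(x→0) (1/(x + 1))/(1 - tanh(x)^2)
  = 1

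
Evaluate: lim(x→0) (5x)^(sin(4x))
This is an exponential indeterminate form.

For exponential indeterminate forms, take the natural log:
  Let L = lim(x→0) (5x)^(sin(4x))
  Then ln(L) = lim(x→0) [exponent × ln(base)]
  Evaluate using L'Hôpital or standard limits, then exponentiate.
  L = 1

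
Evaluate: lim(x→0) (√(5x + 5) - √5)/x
This is a standard limit.

Factor or rationalize the expression:
  lim(x→0) (√(5x + 5) - √5)/x = sqrt(5)/2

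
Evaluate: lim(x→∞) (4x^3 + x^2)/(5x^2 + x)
This is an ∞/∞ indeterminate form.

Apply L'Hôpital's rule: differentiate numerator and denominator separately.
  f(x) = 4·x^3 + x^2   ⇒   f'(x) = 12·x^2 + 2·x
  g(x) = 5·x^2 + x   ⇒   g'(x) = 10·x + 1
  lim(x→∞) f'(x)/g'(x) = lim(x→∞) (12·x^2 + 2·x)/(10·x + 1)
  = ∞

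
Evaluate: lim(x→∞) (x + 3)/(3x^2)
This is an ∞/∞ indeterminate form.

Apply L'Hôpital's rule: differentiate numerator and denominator separately.
  f(x) = x + 3   ⇒   f'(x) = 1
  g(x) = 3·x^2   ⇒   g'(x) = 6·x
  lim(x→∞) f'(x)/g'(x) = lim(x→∞) (1)/(6·x)
  = 0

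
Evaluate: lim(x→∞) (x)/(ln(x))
This is an ∞/∞ indeterminate form.

Apply L'Hôpital's rule: differentiate numerator and denominator separately.
  f(x) = x   ⇒   f'(x) = 1
  g(x) = ln(x)   ⇒   g'(x) = 1/x
  lim(x→∞) f'(x)/g'(x) = lim(x→∞) (1)/(1/x)
  = ∞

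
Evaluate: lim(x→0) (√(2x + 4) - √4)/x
This is a standard limit.

Factor or rationalize the expression:
  lim(x→0) (√(2x + 4) - √4)/x = 1/2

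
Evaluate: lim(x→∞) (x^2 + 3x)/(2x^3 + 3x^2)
This is an ∞/∞ indeterminate form.

Apply L'Hôpital's rule: differentiate numerator and denominator separately.
  f(x) = x^2 + 3·x   ⇒   f'(x) = 2·x + 3
  g(x) = 2·x^3 + 3·x^2   ⇒   g'(x) = 6·x^2 + 6·x
  lim(x→∞) f'(x)/g'(x) = lim(x→∞) (2·x + 3)/(6·x^2 + 6·x)
  = 0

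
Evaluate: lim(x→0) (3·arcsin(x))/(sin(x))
This is a 0/0 indeterminate form.

Apply L'Hôpital's rule: differentiate numerator and denominator separately.
  f(x) = 3·asin(x)   ⇒   f'(x) = 3/sqrt(1 - x^2)
  g(x) = sin(x)   ⇒   g'(x) = cos(x)
  lim(x→0) f'(x)/g'(x) = lim(x→0) (3/sqrt(1 - x^2))/(cos(x))
  = 3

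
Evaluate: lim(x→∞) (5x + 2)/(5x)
This is an ∞/∞ indeterminate form.

Apply L'Hôpital's rule: differentiate numerator and denominator separately.
  f(x) = 5·x + 2   ⇒   f'(x) = 5
  g(x) = 5·x   ⇒   g'(x) = 5
  lim(x→∞) f'(x)/g'(x) = lim(x→∞) (5)/(5)
  = 1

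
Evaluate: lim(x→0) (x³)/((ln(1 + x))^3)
This is a 0/0 indeterminate form.

Apply L'Hôpital's rule: differentiate numerator and denominator separately.
  f(x) = x^3   ⇒   f'(x) = 3·x^2
  g(x) = ln(x + 1)^3   ⇒   g'(x) = 3·ln(x + 1)^2/(x + 1)
  lim(x→0) f'(x)/g'(x) = lim(x→0) (3·x^2)/(3·ln(x + 1)^2/(x + 1))
  = 1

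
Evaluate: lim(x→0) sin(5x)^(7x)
This is an exponential indeterminate form.

For exponential indeterminate forms, take the natural log:
  Let L = lim(x→0) sin(5x)^(7x)
  Then ln(L) = lim(x→0) [exponent × ln(base)]
  Evaluate using L'Hôpital or standard limits, then exponentiate.
  L = 1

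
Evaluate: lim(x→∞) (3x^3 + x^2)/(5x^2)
This is an ∞/∞ indeterminate form.

Apply L'Hôpital's rule: differentiate numerator and denominator separately.
  f(x) = 3·x^3 + x^2   ⇒   f'(x) = 9·x^2 + 2·x
  g(x) = 5·x^2   ⇒   g'(x) = 10·x
  lim(x→∞) f'(x)/g'(x) = lim(x→∞) (9·x^2 + 2·x)/(10·x)
  = ∞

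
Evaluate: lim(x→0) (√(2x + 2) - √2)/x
This is a standard limit.

Factor or rationalize the expression:
  lim(x→0) (√(2x + 2) - √2)/x = sqrt(2)/2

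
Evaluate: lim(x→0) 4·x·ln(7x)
This is a 0·∞ indeterminate form.

Rewrite 0·∞ as a quotient (0/0 or ∞/∞ form), then apply L'Hôpital's rule:
  lim(x→0) 4·x·ln(7x) = 0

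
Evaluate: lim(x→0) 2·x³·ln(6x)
This is a 0·∞ indeterminate form.

Rewrite 0·∞ as a quotient (0/0 or ∞/∞ form), then apply L'Hôpital's rule:
  lim(x→0) 2·x³·ln(6x) = 0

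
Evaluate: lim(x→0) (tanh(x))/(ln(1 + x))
This is a 0/0 indeterminate form.

Apply L'Hôpital's rule: differentiate numerator and denominator separately.
  f(x) = tanh(x)   ⇒   f'(x) = 1 - tanh(x)^2
  g(x) = ln(x + 1)   ⇒   g'(x) = 1/(x + 1)
  lim(x→0) f'(x)/g'(x) = lim(x→0) (1 - tanh(x)^2)/(1/(x + 1))
  = 1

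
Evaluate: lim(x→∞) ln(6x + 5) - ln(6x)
This is an ∞-∞ indeterminate form.

Combine fractions or rationalize to convert ∞-∞ to 0/0 form:
  lim(x→∞) ln(6x + 5) - ln(6x) = 0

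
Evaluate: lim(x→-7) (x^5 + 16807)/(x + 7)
This is a standard limit.

Factor or rationalize the expression:
  lim(x→-7) (x^5 + 16807)/(x + 7) = 12005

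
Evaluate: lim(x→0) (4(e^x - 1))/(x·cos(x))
This is a 0/0 indeterminate form.

Apply L'Hôpital's rule: differentiate numerator and denominator separately.
  f(x) = 4·e^(x) - 4   ⇒   f'(x) = 4·e^(x)
  g(x) = x·cos(x)   ⇒   g'(x) = -x·sin(x) + cos(x)
  lim(x→0) f'(x)/g'(x) = lim(x→0) (4·e^(x))/(-x·sin(x) + cos(x))
  = 4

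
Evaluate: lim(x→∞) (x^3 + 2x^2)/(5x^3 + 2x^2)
This is an ∞/∞ indeterminate form.

Apply L'Hôpital's rule: differentiate numerator and denominator separately.
  f(x) = x^3 + 2·x^2   ⇒   f'(x) = 3·x^2 + 4·x
  g(x) = 5·x^3 + 2·x^2   ⇒   g'(x) = 15·x^2 + 4·x
  lim(x→∞) f'(x)/g'(x) = lim(x→∞) (3·x^2 + 4·x)/(15·x^2 + 4·x)
  = 1/5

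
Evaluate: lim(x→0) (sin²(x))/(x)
This is a 0/0 indeterminate form.

Apply L'Hôpital's rule: differentiate numerator and denominator separately.
  f(x) = sin(x)^2   ⇒   f'(x) = 2·sin(x)·cos(x)
  g(x) = x   ⇒   g'(x) = 1
  lim(x→0) f'(x)/g'(x) = lim(x→0) (2·sin(x)·cos(x))/(1)
  = 0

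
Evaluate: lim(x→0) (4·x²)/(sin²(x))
This is a 0/0 indeterminate form.

Apply L'Hôpital's rule: differentiate numerator and denominator separately.
  f(x) = 4·x^2   ⇒   f'(x) = 8·x
  g(x) = sin(x)^2   ⇒   g'(x) = 2·sin(x)·cos(x)
  lim(x→0) f'(x)/g'(x) = lim(x→0) (8·x)/(2·sin(x)·cos(x))
  = 4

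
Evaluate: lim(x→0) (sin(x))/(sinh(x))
This is a 0/0 indeterminate form.

Apply L'Hôpital's rule: differentiate numerator and denominator separately.
  f(x) = sin(x)   ⇒   f'(x) = cos(x)
  g(x) = sinh(x)   ⇒   g'(x) = cosh(x)
  lim(x→0) f'(x)/g'(x) = lim(x→0) (cos(x))/(cosh(x))
  = 1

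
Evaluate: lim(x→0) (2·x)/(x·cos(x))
This is a 0/0 indeterminate form.

Apply L'Hôpital's rule: differentiate numerator and denominator separately.
  f(x) = 2·x   ⇒   f'(x) = 2
  g(x) = x·cos(x)   ⇒   g'(x) = -x·sin(x) + cos(x)
  lim(x→0) f'(x)/g'(x) = lim(x→0) (2)/(-x·sin(x) + cos(x))
  = 2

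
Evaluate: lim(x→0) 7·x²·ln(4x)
This is a 0·∞ indeterminate form.

Rewrite 0·∞ as a quotient (0/0 or ∞/∞ form), then apply L'Hôpital's rule:
  lim(x→0) 7·x²·ln(4x) = 0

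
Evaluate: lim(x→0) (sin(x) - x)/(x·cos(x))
This is a 0/0 indeterminate form.

Apply L'Hôpital's rule: differentiate numerator and denominator separately.
  f(x) = -x + sin(x)   ⇒   f'(x) = cos(x) - 1
  g(x) = x·cos(x)   ⇒   g'(x) = -x·sin(x) + cos(x)
  lim(x→0) f'(x)/g'(x) = lim(x→0) (cos(x) - 1)/(-x·sin(x) + cos(x))
  = 0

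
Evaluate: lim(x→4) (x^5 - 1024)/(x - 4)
This is a standard limit.

Factor or rationalize the expression:
  lim(x→4) (x^5 - 1024)/(x - 4) = 1280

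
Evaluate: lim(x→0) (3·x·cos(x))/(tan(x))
This is a 0/0 indeterminate form.

Apply L'Hôpital's rule: differentiate numerator and denominator separately.
  f(x) = 3·x·cos(x)   ⇒   f'(x) = -3·x·sin(x) + 3·cos(x)
  g(x) = tan(x)   ⇒   g'(x) = tan(x)^2 + 1
  lim(x→0) f'(x)/g'(x) = lim(x→0) (-3·x·sin(x) + 3·cos(x))/(tan(x)^2 + 1)
  = 3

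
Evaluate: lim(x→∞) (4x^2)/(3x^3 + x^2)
This is an ∞/∞ indeterminate form.

Apply L'Hôpital's rule: differentiate numerator and denominator separately.
  f(x) = 4·x^2   ⇒   f'(x) = 8·x
  g(x) = 3·x^3 + x^2   ⇒   g'(x) = 9·x^2 + 2·x
  lim(x→∞) f'(x)/g'(x) = lim(x→∞) (8·x)/(9·x^2 + 2·x)
  = 0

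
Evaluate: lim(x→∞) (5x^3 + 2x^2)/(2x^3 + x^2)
This is an ∞/∞ indeterminate form.

Apply L'Hôpital's rule: differentiate numerator and denominator separately.
  f(x) = 5·x^3 + 2·x^2   ⇒   f'(x) = 15·x^2 + 4·x
  g(x) = 2·x^3 + x^2   ⇒   g'(x) = 6·x^2 + 2·x
  lim(x→∞) f'(x)/g'(x) = lim(x→∞) (15·x^2 + 4·x)/(6·x^2 + 2·x)
  = 5/2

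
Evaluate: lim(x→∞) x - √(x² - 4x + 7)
This is an ∞-∞ indeterminate form.

Combine fractions or rationalize to convert ∞-∞ to 0/0 form:
  lim(x→∞) x - √(x² - 4x + 7) = 2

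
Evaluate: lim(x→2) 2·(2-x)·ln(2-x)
This is a 0·∞ indeterminate form.

Rewrite 0·∞ as a quotient (0/0 or ∞/∞ form), then apply L'Hôpital's rule:
  lim(x→2) 2·(2-x)·ln(2-x) = 0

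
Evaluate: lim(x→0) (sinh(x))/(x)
This is a 0/0 indeterminate form.

Apply L'Hôpital's rule: differentiate numerator and denominator separately.
  f(x) = sinh(x)   ⇒   f'(x) = cosh(x)
  g(x) = x   ⇒   g'(x) = 1
  lim(x→0) f'(x)/g'(x) = lim(x→0) (cosh(x))/(1)
  = 1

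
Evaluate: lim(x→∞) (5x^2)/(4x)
This is an ∞/∞ indeterminate form.

Apply L'Hôpital's rule: differentiate numerator and denominator separately.
  f(x) = 5·x^2   ⇒   f'(x) = 10·x
  g(x) = 4·x   ⇒   g'(x) = 4
  lim(x→∞) f'(x)/g'(x) = lim(x→∞) (10·x)/(4)
  = ∞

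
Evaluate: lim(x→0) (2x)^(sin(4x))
This is an exponential indeterminate form.

For exponential indeterminate forms, take the natural log:
  Let L = lim(x→0) (2x)^(sin(4x))
  Then ln(L) = lim(x→0) [exponent × ln(base)]
  Evaluate using L'Hôpital or standard limits, then exponentiate.
  L = 1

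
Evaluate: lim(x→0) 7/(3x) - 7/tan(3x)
This is an ∞-∞ indeterminate form.

Combine fractions or rationalize to convert ∞-∞ to 0/0 form:
  lim(x→0) 7/(3x) - 7/tan(3x) = 0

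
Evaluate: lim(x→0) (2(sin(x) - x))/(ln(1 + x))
This is a 0/0 indeterminate form.

Apply L'Hôpital's rule: differentiate numerator and denominator separately.
  f(x) = -2·x + 2·sin(x)   ⇒   f'(x) = 2·cos(x) - 2
  g(x) = ln(x + 1)   ⇒   g'(x) = 1/(x + 1)
  lim(x→0) f'(x)/g'(x) = lim(x→0) (2·cos(x) - 2)/(1/(x + 1))
  = 0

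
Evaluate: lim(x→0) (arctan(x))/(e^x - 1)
This is a 0/0 indeterminate form.

Apply L'Hôpital's rule: differentiate numerator and denominator separately.
  f(x) = atan(x)   ⇒   f'(x) = 1/(x^2 + 1)
  g(x) = e^(x) - 1   ⇒   g'(x) = e^(x)
  lim(x→0) f'(x)/g'(x) = lim(x→0) (1/(x^2 + 1))/(e^(x))
  = 1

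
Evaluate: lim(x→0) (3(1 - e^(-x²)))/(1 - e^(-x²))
This is a 0/0 indeterminate form.

Apply L'Hôpital's rule: differentiate numerator and denominator separately.
  f(x) = 3 - 3·e^(-x^2)   ⇒   f'(x) = 6·x·e^(-x^2)
  g(x) = 1 - e^(-x^2)   ⇒   g'(x) = 2·x·e^(-x^2)
  lim(x→0) f'(x)/g'(x) = lim(x→0) (6·x·e^(-x^2))/(2·x·e^(-x^2))
  = 3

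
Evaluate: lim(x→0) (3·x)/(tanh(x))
This is a 0/0 indeterminate form.

Apply L'Hôpital's rule: differentiate numerator and denominator separately.
  f(x) = 3·x   ⇒   f'(x) = 3
  g(x) = tanh(x)   ⇒   g'(x) = 1 - tanh(x)^2
  lim(x→0) f'(x)/g'(x) = lim(x→0) (3)/(1 - tanh(x)^2)
  = 3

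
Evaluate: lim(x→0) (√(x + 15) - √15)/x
This is a standard limit.

Factor or rationalize the expression:
  lim(x→0) (√(x + 15) - √15)/x = sqrt(15)/30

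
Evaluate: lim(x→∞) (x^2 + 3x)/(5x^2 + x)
This is an ∞/∞ indeterminate form.

Apply L'Hôpital's rule: differentiate numerator and denominator separately.
  f(x) = x^2 + 3·x   ⇒   f'(x) = 2·x + 3
  g(x) = 5·x^2 + x   ⇒   g'(x) = 10·x + 1
  lim(x→∞) f'(x)/g'(x) = lim(x→∞) (2·x + 3)/(10·x + 1)
  = 1/5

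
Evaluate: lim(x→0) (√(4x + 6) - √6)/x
This is a standard limit.

Factor or rationalize the expression:
  lim(x→0) (√(4x + 6) - √6)/x = sqrt(6)/3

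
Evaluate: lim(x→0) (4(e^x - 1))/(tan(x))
This is a 0/0 indeterminate form.

Apply L'Hôpital's rule: differentiate numerator and denominator separately.
  f(x) = 4·e^(x) - 4   ⇒   f'(x) = 4·e^(x)
  g(x) = tan(x)   ⇒   g'(x) = tan(x)^2 + 1
  lim(x→0) f'(x)/g'(x) = lim(x→0) (4·e^(x))/(tan(x)^2 + 1)
  = 4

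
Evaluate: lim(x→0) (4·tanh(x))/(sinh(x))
This is a 0/0 indeterminate form.

Apply L'Hôpital's rule: differentiate numerator and denominator separately.
  f(x) = 4·tanh(x)   ⇒   f'(x) = 4 - 4·tanh(x)^2
  g(x) = sinh(x)   ⇒   g'(x) = cosh(x)
  lim(x→0) f'(x)/g'(x) = lim(x→0) (4 - 4·tanh(x)^2)/(cosh(x))
  = 4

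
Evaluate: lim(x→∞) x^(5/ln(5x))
This is an exponential indeterminate form.

For exponential indeterminate forms, take the natural log:
  Let L = lim(x→∞) x^(5/ln(5x))
  Then ln(L) = lim(x→∞) [exponent × ln(base)]
  Evaluate using L'Hôpital or standard limits, then exponentiate.
  L = e^(5)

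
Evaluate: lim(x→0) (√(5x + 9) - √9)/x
This is a standard limit.

Factor or rationalize the expression:
  lim(x→0) (√(5x + 9) - √9)/x = 5/6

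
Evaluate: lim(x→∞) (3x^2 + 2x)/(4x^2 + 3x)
This is an ∞/∞ indeterminate form.

Apply L'Hôpital's rule: differentiate numerator and denominator separately.
  f(x) = 3·x^2 + 2·x   ⇒   f'(x) = 6·x + 2
  g(x) = 4·x^2 + 3·x   ⇒   g'(x) = 8·x + 3
  lim(x→∞) f'(x)/g'(x) = lim(x→∞) (6·x + 2)/(8·x + 3)
  = 3/4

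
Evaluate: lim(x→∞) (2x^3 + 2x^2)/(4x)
This is an ∞/∞ indeterminate form.

Apply L'Hôpital's rule: differentiate numerator and denominator separately.
  f(x) = 2·x^3 + 2·x^2   ⇒   f'(x) = 6·x^2 + 4·x
  g(x) = 4·x   ⇒   g'(x) = 4
  lim(x→∞) f'(x)/g'(x) = lim(x→∞) (6·x^2 + 4·x)/(4)
  = ∞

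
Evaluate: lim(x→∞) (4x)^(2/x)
This is an exponential indeterminate form.

For exponential indeterminate forms, take the natural log:
  Let L = lim(x→∞) (4x)^(2/x)
  Then ln(L) = lim(x→∞) [exponent × ln(base)]
  Evaluate using L'Hôpital or standard limits, then exponentiate.
  L = 1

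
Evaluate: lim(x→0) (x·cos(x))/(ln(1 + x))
This is a 0/0 indeterminate form.

Apply L'Hôpital's rule: differentiate numerator and denominator separately.
  f(x) = x·cos(x)   ⇒   f'(x) = -x·sin(x) + cos(x)
  g(x) = ln(x + 1)   ⇒   g'(x) = 1/(x + 1)
  lim(x→0) f'(x)/g'(x) = lim(x→0) (-x·sin(x) + cos(x))/(1/(x + 1))
  = 1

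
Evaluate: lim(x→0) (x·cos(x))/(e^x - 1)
This is a 0/0 indeterminate form.

Apply L'Hôpital's rule: differentiate numerator and denominator separately.
  f(x) = x·cos(x)   ⇒   f'(x) = -x·sin(x) + cos(x)
  g(x) = e^(x) - 1   ⇒   g'(x) = e^(x)
  lim(x→0) f'(x)/g'(x) = lim(x→0) (-x·sin(x) + cos(x))/(e^(x))
  = 1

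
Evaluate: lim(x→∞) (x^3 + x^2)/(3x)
This is an ∞/∞ indeterminate form.

Apply L'Hôpital's rule: differentiate numerator and denominator separately.
  f(x) = x^3 + x^2   ⇒   f'(x) = 3·x^2 + 2·x
  g(x) = 3·x   ⇒   g'(x) = 3
  lim(x→∞) f'(x)/g'(x) = lim(x→∞) (3·x^2 + 2·x)/(3)
  = ∞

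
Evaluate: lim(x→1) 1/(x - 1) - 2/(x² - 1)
This is an ∞-∞ indeterminate form.

Combine fractions or rationalize to convert ∞-∞ to 0/0 form:
  lim(x→1) 1/(x - 1) - 2/(x² - 1) = 1/2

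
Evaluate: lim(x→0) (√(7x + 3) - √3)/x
This is a standard limit.

Factor or rationalize the expression:
  lim(x→0) (√(7x + 3) - √3)/x = 7·sqrt(3)/6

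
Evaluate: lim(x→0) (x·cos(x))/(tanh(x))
This is a 0/0 indeterminate form.

Apply L'Hôpital's rule: differentiate numerator and denominator separately.
  f(x) = x·cos(x)   ⇒   f'(x) = -x·sin(x) + cos(x)
  g(x) = tanh(x)   ⇒   g'(x) = 1 - tanh(x)^2
  lim(x→0) f'(x)/g'(x) = lim(x→0) (-x·sin(x) + cos(x))/(1 - tanh(x)^2)
  = 1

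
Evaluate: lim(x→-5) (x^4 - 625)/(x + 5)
This is a standard limit.

Factor or rationalize the expression:
  lim(x→-5) (x^4 - 625)/(x + 5) = -500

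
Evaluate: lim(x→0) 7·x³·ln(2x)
This is a 0·∞ indeterminate form.

Rewrite 0·∞ as a quotient (0/0 or ∞/∞ form), then apply L'Hôpital's rule:
  lim(x→0) 7·x³·ln(2x) = 0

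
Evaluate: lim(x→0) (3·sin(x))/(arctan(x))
This is a 0/0 indeterminate form.

Apply L'Hôpital's rule: differentiate numerator and denominator separately.
  f(x) = 3·sin(x)   ⇒   f'(x) = 3·cos(x)
  g(x) = atan(x)   ⇒   g'(x) = 1/(x^2 + 1)
  lim(x→0) f'(x)/g'(x) = lim(x→0) (3·cos(x))/(1/(x^2 + 1))
  = 3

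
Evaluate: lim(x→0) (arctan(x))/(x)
This is a 0/0 indeterminate form.

Apply L'Hôpital's rule: differentiate numerator and denominator separately.
  f(x) = atan(x)   ⇒   f'(x) = 1/(x^2 + 1)
  g(x) = x   ⇒   g'(x) = 1
  lim(x→0) f'(x)/g'(x) = lim(x→0) (1/(x^2 + 1))/(1)
  = 1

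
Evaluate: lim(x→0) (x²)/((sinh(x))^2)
This is a 0/0 indeterminate form.

Apply L'Hôpital's rule: differentiate numerator and denominator separately.
  f(x) = x^2   ⇒   f'(x) = 2·x
  g(x) = sinh(x)^2   ⇒   g'(x) = 2·sinh(x)·cosh(x)
  lim(x→0) f'(x)/g'(x) = lim(x→0) (2·x)/(2·sinh(x)·cosh(x))
  = 1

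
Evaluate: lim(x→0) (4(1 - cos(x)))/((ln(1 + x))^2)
This is a 0/0 indeterminate form.

Apply L'Hôpital's rule: differentiate numerator and denominator separately.
  f(x) = 4 - 4·cos(x)   ⇒   f'(x) = 4·sin(x)
  g(x) = ln(x + 1)^2   ⇒   g'(x) = 2·ln(x + 1)/(x + 1)
  lim(x→0) f'(x)/g'(x) = lim(x→0) (4·sin(x))/(2·ln(x + 1)/(x + 1))
  = 2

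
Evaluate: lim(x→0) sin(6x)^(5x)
This is an exponential indeterminate form.

For exponential indeterminate forms, take the natural log:
  Let L = lim(x→0) sin(6x)^(5x)
  Then ln(L) = lim(x→0) [exponent × ln(base)]
  Evaluate using L'Hôpital or standard limits, then exponentiate.
  L = 1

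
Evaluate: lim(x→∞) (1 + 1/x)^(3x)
This is an exponential indeterminate form.

For exponential indeterminate forms, take the natural log:
  Let L = lim(x→∞) (1 + 1/x)^(3x)
  Then ln(L) = lim(x→∞) [exponent × ln(base)]
  Evaluate using L'Hôpital or standard limits, then exponentiate.
  L = e^(3)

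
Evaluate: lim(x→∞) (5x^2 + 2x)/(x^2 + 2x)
This is an ∞/∞ indeterminate form.

Apply L'Hôpital's rule: differentiate numerator and denominator separately.
  f(x) = 5·x^2 + 2·x   ⇒   f'(x) = 10·x + 2
  g(x) = x^2 + 2·x   ⇒   g'(x) = 2·x + 2
  lim(x→∞) f'(x)/g'(x) = lim(x→∞) (10·x + 2)/(2·x + 2)
  = 5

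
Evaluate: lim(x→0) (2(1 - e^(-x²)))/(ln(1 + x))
This is a 0/0 indeterminate form.

Apply L'Hôpital's rule: differentiate numerator and denominator separately.
  f(x) = 2 - 2·e^(-x^2)   ⇒   f'(x) = 4·x·e^(-x^2)
  g(x) = ln(x + 1)   ⇒   g'(x) = 1/(x + 1)
  lim(x→0) f'(x)/g'(x) = lim(x→0) (4·x·e^(-x^2))/(1/(x + 1))
  = 0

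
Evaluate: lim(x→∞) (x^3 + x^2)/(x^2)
This is an ∞/∞ indeterminate form.

Apply L'Hôpital's rule: differentiate numerator and denominator separately.
  f(x) = x^3 + x^2   ⇒   f'(x) = 3·x^2 + 2·x
  g(x) = x^2   ⇒   g'(x) = 2·x
  lim(x→∞) f'(x)/g'(x) = lim(x→∞) (3·x^2 + 2·x)/(2·x)
  = ∞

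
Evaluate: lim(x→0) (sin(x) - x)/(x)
This is a 0/0 indeterminate form.

Apply L'Hôpital's rule: differentiate numerator and denominator separately.
  f(x) = -x + sin(x)   ⇒   f'(x) = cos(x) - 1
  g(x) = x   ⇒   g'(x) = 1
  lim(x→0) f'(x)/g'(x) = lim(x→0) (cos(x) - 1)/(1)
  = 0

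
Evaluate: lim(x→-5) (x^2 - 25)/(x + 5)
This is a standard limit.

Factor or rationalize the expression:
  lim(x→-5) (x^2 - 25)/(x + 5) = -10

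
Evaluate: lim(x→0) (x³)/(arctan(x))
This is a 0/0 indeterminate form.

Apply L'Hôpital's rule: differentiate numerator and denominator separately.
  f(x) = x^3   ⇒   f'(x) = 3·x^2
  g(x) = atan(x)   ⇒   g'(x) = 1/(x^2 + 1)
  lim(x→0) f'(x)/g'(x) = lim(x→0) (3·x^2)/(1/(x^2 + 1))
  = 0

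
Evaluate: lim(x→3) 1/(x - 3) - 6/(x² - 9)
This is an ∞-∞ indeterminate form.

Combine fractions or rationalize to convert ∞-∞ to 0/0 form:
  lim(x→3) 1/(x - 3) - 6/(x² - 9) = 1/6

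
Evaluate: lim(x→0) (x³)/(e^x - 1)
This is a 0/0 indeterminate form.

Apply L'Hôpital's rule: differentiate numerator and denominator separately.
  f(x) = x^3   ⇒   f'(x) = 3·x^2
  g(x) = e^(x) - 1   ⇒   g'(x) = e^(x)
  lim(x→0) f'(x)/g'(x) = lim(x→0) (3·x^2)/(e^(x))
  = 0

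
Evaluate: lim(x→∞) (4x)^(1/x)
This is an exponential indeterminate form.

For exponential indeterminate forms, take the natural log:
  Let L = lim(x→∞) (4x)^(1/x)
  Then ln(L) = lim(x→∞) [exponent × ln(base)]
  Evaluate using L'Hôpital or standard limits, then exponentiate.
  L = 1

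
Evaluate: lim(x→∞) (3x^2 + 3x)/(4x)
This is an ∞/∞ indeterminate form.

Apply L'Hôpital's rule: differentiate numerator and denominator separately.
  f(x) = 3·x^2 + 3·x   ⇒   f'(x) = 6·x + 3
  g(x) = 4·x   ⇒   g'(x) = 4
  lim(x→∞) f'(x)/g'(x) = lim(x→∞) (6·x + 3)/(4)
  = ∞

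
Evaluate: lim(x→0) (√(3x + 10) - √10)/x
This is a standard limit.

Factor or rationalize the expression:
  lim(x→0) (√(3x + 10) - √10)/x = 3·sqrt(10)/20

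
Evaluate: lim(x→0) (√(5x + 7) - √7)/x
This is a standard limit.

Factor or rationalize the expression:
  lim(x→0) (√(5x + 7) - √7)/x = 5·sqrt(7)/14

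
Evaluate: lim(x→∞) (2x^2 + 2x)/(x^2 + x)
This is an ∞/∞ indeterminate form.

Apply L'Hôpital's rule: differentiate numerator and denominator separately.
  f(x) = 2·x^2 + 2·x   ⇒   f'(x) = 4·x + 2
  g(x) = x^2 + x   ⇒   g'(x) = 2·x + 1
  lim(x→∞) f'(x)/g'(x) = lim(x→∞) (4·x + 2)/(2·x + 1)
  = 2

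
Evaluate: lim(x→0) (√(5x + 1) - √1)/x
This is a standard limit.

Factor or rationalize the expression:
  lim(x→0) (√(5x + 1) - √1)/x = 5/2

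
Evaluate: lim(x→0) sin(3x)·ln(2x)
This is a 0·∞ indeterminate form.

Rewrite 0·∞ as a quotient (0/0 or ∞/∞ form), then apply L'Hôpital's rule:
  lim(x→0) sin(3x)·ln(2x) = 0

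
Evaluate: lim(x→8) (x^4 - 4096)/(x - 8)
This is a standard limit.

Factor or rationalize the expression:
  lim(x→8) (x^4 - 4096)/(x - 8) = 2048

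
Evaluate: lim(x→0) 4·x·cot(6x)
This is a 0·∞ indeterminate form.

Rewrite 0·∞ as a quotient (0/0 or ∞/∞ form), then apply L'Hôpital's rule:
  lim(x→0) 4·x·cot(6x) = 2/3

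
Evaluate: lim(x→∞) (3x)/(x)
This is an ∞/∞ indeterminate form.

Apply L'Hôpital's rule: differentiate numerator and denominator separately.
  f(x) = 3·x   ⇒   f'(x) = 3
  g(x) = x   ⇒   g'(x) = 1
  lim(x→∞) f'(x)/g'(x) = lim(x→∞) (3)/(1)
  = 3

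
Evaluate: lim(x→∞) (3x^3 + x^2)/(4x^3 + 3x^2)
This is an ∞/∞ indeterminate form.

Apply L'Hôpital's rule: differentiate numerator and denominator separately.
  f(x) = 3·x^3 + x^2   ⇒   f'(x) = 9·x^2 + 2·x
  g(x) = 4·x^3 + 3·x^2   ⇒   g'(x) = 12·x^2 + 6·x
  lim(x→∞) f'(x)/g'(x) = lim(x→∞) (9·x^2 + 2·x)/(12·x^2 + 6·x)
  = 3/4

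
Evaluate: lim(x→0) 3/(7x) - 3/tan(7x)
This is an ∞-∞ indeterminate form.

Combine fractions or rationalize to convert ∞-∞ to 0/0 form:
  lim(x→0) 3/(7x) - 3/tan(7x) = 0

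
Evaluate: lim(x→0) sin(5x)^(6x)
This is an exponential indeterminate form.

For exponential indeterminate forms, take the natural log:
  Let L = lim(x→0) sin(5x)^(6x)
  Then ln(L) = lim(x→0) [exponent × ln(base)]
  Evaluate using L'Hôpital or standard limits, then exponentiate.
  L = 1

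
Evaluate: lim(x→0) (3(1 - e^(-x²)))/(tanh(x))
This is a 0/0 indeterminate form.

Apply L'Hôpital's rule: differentiate numerator and denominator separately.
  f(x) = 3 - 3·e^(-x^2)   ⇒   f'(x) = 6·x·e^(-x^2)
  g(x) = tanh(x)   ⇒   g'(x) = 1 - tanh(x)^2
  lim(x→0) f'(x)/g'(x) = lim(x→0) (6·x·e^(-x^2))/(1 - tanh(x)^2)
  = 0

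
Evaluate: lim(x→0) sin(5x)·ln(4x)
This is a 0·∞ indeterminate form.

Rewrite 0·∞ as a quotient (0/0 or ∞/∞ form), then apply L'Hôpital's rule:
  lim(x→0) sin(5x)·ln(4x) = 0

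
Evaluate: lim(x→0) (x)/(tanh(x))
This is a 0/0 indeterminate form.

Apply L'Hôpital's rule: differentiate numerator and denominator separately.
  f(x) = x   ⇒   f'(x) = 1
  g(x) = tanh(x)   ⇒   g'(x) = 1 - tanh(x)^2
  lim(x→0) f'(x)/g'(x) = lim(x→0) (1)/(1 - tanh(x)^2)
  = 1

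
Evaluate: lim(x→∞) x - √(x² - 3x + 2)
This is an ∞-∞ indeterminate form.

Combine fractions or rationalize to convert ∞-∞ to 0/0 form:
  lim(x→∞) x - √(x² - 3x + 2) = 3/2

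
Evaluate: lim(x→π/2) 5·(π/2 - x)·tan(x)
This is a 0·∞ indeterminate form.

Rewrite 0·∞ as a quotient (0/0 or ∞/∞ form), then apply L'Hôpital's rule:
  lim(x→π/2) 5·(π/2 - x)·tan(x) = 5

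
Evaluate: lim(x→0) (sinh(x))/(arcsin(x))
This is a 0/0 indeterminate form.

Apply L'Hôpital's rule: differentiate numerator and denominator separately.
  f(x) = sinh(x)   ⇒   f'(x) = cosh(x)
  g(x) = asin(x)   ⇒   g'(x) = 1/sqrt(1 - x^2)
  lim(x→0) f'(x)/g'(x) = lim(x→0) (cosh(x))/(1/sqrt(1 - x^2))
  = 1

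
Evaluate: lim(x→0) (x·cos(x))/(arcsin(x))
This is a 0/0 indeterminate form.

Apply L'Hôpital's rule: differentiate numerator and denominator separately.
  f(x) = x·cos(x)   ⇒   f'(x) = -x·sin(x) + cos(x)
  g(x) = asin(x)   ⇒   g'(x) = 1/sqrt(1 - x^2)
  lim(x→0) f'(x)/g'(x) = lim(x→0) (-x·sin(x) + cos(x))/(1/sqrt(1 - x^2))
  = 1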